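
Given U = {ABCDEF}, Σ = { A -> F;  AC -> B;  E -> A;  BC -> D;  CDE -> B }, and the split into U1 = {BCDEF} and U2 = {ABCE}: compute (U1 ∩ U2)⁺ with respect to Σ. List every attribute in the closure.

U1 ∩ U2 = {BCE}.
E → A applies, adding A
BC → D applies, adding D
A → F applies, adding F
Closure: {ABCDEF}.

ABCDEF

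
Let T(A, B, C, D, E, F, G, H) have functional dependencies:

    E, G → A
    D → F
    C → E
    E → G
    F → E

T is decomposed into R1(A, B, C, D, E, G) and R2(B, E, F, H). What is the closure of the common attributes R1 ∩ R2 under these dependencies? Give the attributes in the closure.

R1 ∩ R2 = {B, E}.
E → G applies, adding G
E, G → A applies, adding A
Closure: {A, B, E, G}.

A, B, E, G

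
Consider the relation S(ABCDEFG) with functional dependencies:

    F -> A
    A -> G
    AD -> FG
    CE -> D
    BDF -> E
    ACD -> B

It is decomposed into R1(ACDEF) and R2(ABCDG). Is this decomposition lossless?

Common attributes: R1 ∩ R2 = {ACD}.
Closure of {ACD}: A → G applies, adding G; AD → FG applies, adding F; ACD → B applies, adding B; BDF → E applies, adding E. So (ACD)⁺ = {ABCDEFG}.
This closure contains every attribute of R1, so R1 ∩ R2 → R1. The join is lossless.

Yes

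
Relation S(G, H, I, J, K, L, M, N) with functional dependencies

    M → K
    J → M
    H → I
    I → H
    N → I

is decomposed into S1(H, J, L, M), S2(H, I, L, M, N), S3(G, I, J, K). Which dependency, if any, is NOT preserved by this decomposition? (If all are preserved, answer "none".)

M → K

Check M → K: no single fragment contains all of {K, M}, and the restricted closure of {M} across the fragments never reaches {K}.
J → M is preserved.
H → I is preserved.
I → H is preserved.
N → I is preserved.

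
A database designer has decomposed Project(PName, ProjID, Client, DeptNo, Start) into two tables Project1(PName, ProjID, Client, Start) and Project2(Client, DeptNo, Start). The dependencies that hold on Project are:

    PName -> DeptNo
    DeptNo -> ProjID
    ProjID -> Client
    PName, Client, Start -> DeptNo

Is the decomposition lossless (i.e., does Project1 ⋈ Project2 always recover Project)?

No

Common attributes: Project1 ∩ Project2 = {Client, Start}.
No dependency enlarges {Client, Start}, so (Client, Start)⁺ = {Client, Start}.
The closure contains neither all of Project1 = {PName, ProjID, Client, Start} nor all of Project2 = {Client, DeptNo, Start}, so the common attributes are not a superkey of either fragment. The join is lossy.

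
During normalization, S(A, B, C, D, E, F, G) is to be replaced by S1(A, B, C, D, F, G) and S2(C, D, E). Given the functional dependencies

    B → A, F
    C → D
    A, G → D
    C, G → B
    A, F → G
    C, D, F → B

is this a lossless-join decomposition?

No

Common attributes: S1 ∩ S2 = {C, D}.
No dependency enlarges {C, D}, so (C, D)⁺ = {C, D}.
The closure contains neither all of S1 = {A, B, C, D, F, G} nor all of S2 = {C, D, E}, so the common attributes are not a superkey of either fragment. The join is lossy.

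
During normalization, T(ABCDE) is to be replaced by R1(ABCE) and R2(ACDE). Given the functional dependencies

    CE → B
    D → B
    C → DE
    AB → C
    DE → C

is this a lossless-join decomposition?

Common attributes: R1 ∩ R2 = {ACE}.
Closure of {ACE}: CE → B applies, adding B; C → DE applies, adding D. So (ACE)⁺ = {ABCDE}.
This closure contains every attribute of R1, so R1 ∩ R2 → R1. The join is lossless.

Yes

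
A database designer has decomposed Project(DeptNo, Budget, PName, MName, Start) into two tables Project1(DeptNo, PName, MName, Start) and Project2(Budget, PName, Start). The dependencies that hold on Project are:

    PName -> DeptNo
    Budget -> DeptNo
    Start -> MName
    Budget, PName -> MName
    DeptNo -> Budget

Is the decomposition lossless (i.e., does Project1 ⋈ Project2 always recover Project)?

Yes

Common attributes: Project1 ∩ Project2 = {PName, Start}.
Closure of {PName, Start}: PName → DeptNo applies, adding DeptNo; Start → MName applies, adding MName; DeptNo → Budget applies, adding Budget. So (PName, Start)⁺ = {DeptNo, Budget, PName, MName, Start}.
This closure contains every attribute of Project1, so Project1 ∩ Project2 → Project1. The join is lossless.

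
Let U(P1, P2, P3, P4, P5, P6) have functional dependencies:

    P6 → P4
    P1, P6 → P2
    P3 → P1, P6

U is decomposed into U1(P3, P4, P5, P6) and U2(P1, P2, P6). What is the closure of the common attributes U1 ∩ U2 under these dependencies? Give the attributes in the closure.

U1 ∩ U2 = {P6}.
P6 → P4 applies, adding P4
Closure: {P4, P6}.

P4, P6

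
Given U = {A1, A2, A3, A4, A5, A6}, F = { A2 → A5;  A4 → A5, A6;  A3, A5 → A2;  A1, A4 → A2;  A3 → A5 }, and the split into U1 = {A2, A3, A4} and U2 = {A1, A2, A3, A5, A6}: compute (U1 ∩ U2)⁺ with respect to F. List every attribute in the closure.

A2, A3, A5

U1 ∩ U2 = {A2, A3}.
A2 → A5 applies, adding A5
Closure: {A2, A3, A5}.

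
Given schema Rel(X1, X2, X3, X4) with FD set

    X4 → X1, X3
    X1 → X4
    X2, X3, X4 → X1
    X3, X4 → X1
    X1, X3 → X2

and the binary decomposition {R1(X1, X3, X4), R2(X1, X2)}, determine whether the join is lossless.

Common attributes: R1 ∩ R2 = {X1}.
Closure of {X1}: X1 → X4 applies, adding X4; X4 → X1, X3 applies, adding X3; X1, X3 → X2 applies, adding X2. So (X1)⁺ = {X1, X2, X3, X4}.
This closure contains every attribute of R1, so R1 ∩ R2 → R1. The join is lossless.

Yes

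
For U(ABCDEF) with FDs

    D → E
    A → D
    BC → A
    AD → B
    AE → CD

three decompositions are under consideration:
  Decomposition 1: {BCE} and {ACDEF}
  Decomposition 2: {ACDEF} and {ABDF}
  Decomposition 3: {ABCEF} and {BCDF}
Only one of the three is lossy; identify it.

Decomposition 1: common = {CE}, closure = {CE} → lossy.
Decomposition 2: common = {ADF}, closure = {ABCDEF} → lossless.
Decomposition 3: common = {BCF}, closure = {ABCDEF} → lossless.

Decomposition 1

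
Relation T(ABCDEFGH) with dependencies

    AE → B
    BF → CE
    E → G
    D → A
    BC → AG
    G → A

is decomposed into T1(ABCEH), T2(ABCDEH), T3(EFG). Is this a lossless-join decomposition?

Chase test. Columns are ABCDEFGH; row i has aⱼ where attribute j ∈ Ti, else bᵢⱼ.
Initial tableau (one row per fragment):
  row 1: a1 a2 a3 b14 a5 b16 b17 a8
  row 2: a1 a2 a3 a4 a5 b26 b27 a8
  row 3: b31 b32 b33 b34 a5 a6 a7 b38
Rows 1 and 2 agree on E; apply E→G and equate their G entries.
Rows 1 and 3 agree on E; apply E→G and equate their G entries.
Rows 1 and 3 agree on G; apply G→A and equate their A entries.
Rows 1 and 3 agree on AE; apply AE→B and equate their B entries.
No row becomes fully distinguished — the join is lossy.

No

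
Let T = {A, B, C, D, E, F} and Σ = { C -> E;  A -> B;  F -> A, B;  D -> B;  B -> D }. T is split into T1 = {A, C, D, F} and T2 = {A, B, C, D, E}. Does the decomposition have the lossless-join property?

Common attributes: T1 ∩ T2 = {A, C, D}.
Closure of {A, C, D}: C → E applies, adding E; A → B applies, adding B. So (A, C, D)⁺ = {A, B, C, D, E}.
This closure contains every attribute of T2, so T1 ∩ T2 → T2. The join is lossless.

Yes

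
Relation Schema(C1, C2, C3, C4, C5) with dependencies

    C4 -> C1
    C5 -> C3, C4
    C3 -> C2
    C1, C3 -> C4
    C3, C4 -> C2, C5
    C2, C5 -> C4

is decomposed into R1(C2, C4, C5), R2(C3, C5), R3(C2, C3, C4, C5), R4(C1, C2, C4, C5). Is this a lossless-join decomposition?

Chase test. Columns are C1, C2, C3, C4, C5; row i has aⱼ where attribute j ∈ Ri, else bᵢⱼ.
Initial tableau (one row per fragment):
  row 1: b11 a2 b13 a4 a5
  row 2: b21 b22 a3 b24 a5
  row 3: b31 a2 a3 a4 a5
  row 4: a1 a2 b43 a4 a5
Rows 1 and 3 agree on C4; apply C4→C1 and equate their C1 entries.
Rows 1 and 4 agree on C4; apply C4→C1 and equate their C1 entries.
Rows 1 and 2 agree on C5; apply C5→C3, C4 and equate their C3, C4 entries.
Rows 1 and 4 agree on C5; apply C5→C3, C4 and equate their C3, C4 entries.
Rows 1 and 2 agree on C3; apply C3→C2 and equate their C2 entries.
Rows 1 and 2 agree on C4; apply C4→C1 and equate their C1 entries.
Row 1 is now all distinguished symbols — the join is lossless.

Yes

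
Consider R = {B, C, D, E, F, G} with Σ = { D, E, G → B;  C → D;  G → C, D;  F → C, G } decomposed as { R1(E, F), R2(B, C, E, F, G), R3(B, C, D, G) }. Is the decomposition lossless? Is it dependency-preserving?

Lossless test (chase): Rows 2 and 3 agree on C; apply C→D and equate their D entries. Rows 1 and 2 agree on F; apply F→C, G and equate their C, G entries. Rows 1 and 2 agree on C; apply C→D and equate their D entries. Rows 1 and 2 agree on D, E, G; apply D, E, G→B and equate their B entries. Row 1 is now all distinguished symbols — the join is lossless.
Dependency preservation: D, E, G → B is not contained in any single fragment, but the restricted closure of its left-hand side across the fragments still reaches the right-hand side; the remaining FDs each lie inside some fragment. All dependencies are preserved.

lossless and dependency-preserving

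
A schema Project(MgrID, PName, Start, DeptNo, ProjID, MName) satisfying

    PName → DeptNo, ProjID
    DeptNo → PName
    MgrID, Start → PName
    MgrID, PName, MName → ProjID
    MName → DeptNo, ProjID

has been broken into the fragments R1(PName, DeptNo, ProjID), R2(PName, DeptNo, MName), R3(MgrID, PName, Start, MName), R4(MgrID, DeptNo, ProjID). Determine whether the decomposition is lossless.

Yes

Chase test. Columns are MgrID, PName, Start, DeptNo, ProjID, MName; row i has aⱼ where attribute j ∈ Ri, else bᵢⱼ.
Initial tableau (one row per fragment):
  row 1: b11 a2 b13 a4 a5 b16
  row 2: b21 a2 b23 a4 b25 a6
  row 3: a1 a2 a3 b34 b35 a6
  row 4: a1 b42 b43 a4 a5 b46
Rows 1 and 2 agree on PName; apply PName→DeptNo, ProjID and equate their DeptNo, ProjID entries.
Rows 1 and 3 agree on PName; apply PName→DeptNo, ProjID and equate their DeptNo, ProjID entries.
Rows 1 and 4 agree on DeptNo; apply DeptNo→PName and equate their PName entries.
Row 3 is now all distinguished symbols — the join is lossless.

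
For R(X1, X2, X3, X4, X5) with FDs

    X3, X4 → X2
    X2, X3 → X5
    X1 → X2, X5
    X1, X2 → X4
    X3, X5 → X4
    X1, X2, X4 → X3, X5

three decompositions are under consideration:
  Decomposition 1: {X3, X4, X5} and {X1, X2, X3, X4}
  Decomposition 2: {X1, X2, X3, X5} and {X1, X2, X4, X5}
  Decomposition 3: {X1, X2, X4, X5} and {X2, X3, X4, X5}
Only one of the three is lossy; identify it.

Decomposition 1: common = {X3, X4}, closure = {X2, X3, X4, X5} → lossless.
Decomposition 2: common = {X1, X2, X5}, closure = {X1, X2, X3, X4, X5} → lossless.
Decomposition 3: common = {X2, X4, X5}, closure = {X2, X4, X5} → lossy.

Decomposition 3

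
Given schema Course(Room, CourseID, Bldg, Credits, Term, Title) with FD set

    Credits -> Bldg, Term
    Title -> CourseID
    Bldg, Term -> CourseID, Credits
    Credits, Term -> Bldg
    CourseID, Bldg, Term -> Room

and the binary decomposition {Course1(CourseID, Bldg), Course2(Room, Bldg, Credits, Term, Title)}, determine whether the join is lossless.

Common attributes: Course1 ∩ Course2 = {Bldg}.
No dependency enlarges {Bldg}, so (Bldg)⁺ = {Bldg}.
The closure contains neither all of Course1 = {CourseID, Bldg} nor all of Course2 = {Room, Bldg, Credits, Term, Title}, so the common attributes are not a superkey of either fragment. The join is lossy.

No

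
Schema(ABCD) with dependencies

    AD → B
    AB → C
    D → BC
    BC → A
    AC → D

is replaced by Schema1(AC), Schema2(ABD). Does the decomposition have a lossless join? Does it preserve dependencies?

Lossless test: (A)⁺ = {A}, which is a superkey of neither fragment — lossy.
Dependency preservation: the restricted closure of {AB} across the fragments never reaches {C}, so AB → C cannot be enforced without a join — not preserved.

lossy and not dependency-preserving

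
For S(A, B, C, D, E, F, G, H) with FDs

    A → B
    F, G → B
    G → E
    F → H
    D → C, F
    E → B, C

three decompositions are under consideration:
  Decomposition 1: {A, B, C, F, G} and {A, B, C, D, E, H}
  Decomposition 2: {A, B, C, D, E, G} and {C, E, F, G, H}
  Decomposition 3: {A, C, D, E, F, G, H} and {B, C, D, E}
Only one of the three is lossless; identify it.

Decomposition 1: common = {A, B, C}, closure = {A, B, C} → lossy.
Decomposition 2: common = {C, E, G}, closure = {B, C, E, G} → lossy.
Decomposition 3: common = {C, D, E}, closure = {B, C, D, E, F, H} → lossless.

Decomposition 3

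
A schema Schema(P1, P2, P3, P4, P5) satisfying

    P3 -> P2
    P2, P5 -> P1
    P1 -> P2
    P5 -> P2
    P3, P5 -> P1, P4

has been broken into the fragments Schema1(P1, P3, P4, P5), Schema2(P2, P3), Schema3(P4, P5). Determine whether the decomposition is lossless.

Yes

Chase test. Columns are P1, P2, P3, P4, P5; row i has aⱼ where attribute j ∈ Schemai, else bᵢⱼ.
Initial tableau (one row per fragment):
  row 1: a1 b12 a3 a4 a5
  row 2: b21 a2 a3 b24 b25
  row 3: b31 b32 b33 a4 a5
Rows 1 and 2 agree on P3; apply P3→P2 and equate their P2 entries.
Rows 1 and 3 agree on P5; apply P5→P2 and equate their P2 entries.
Rows 1 and 3 agree on P2, P5; apply P2, P5→P1 and equate their P1 entries.
Row 1 is now all distinguished symbols — the join is lossless.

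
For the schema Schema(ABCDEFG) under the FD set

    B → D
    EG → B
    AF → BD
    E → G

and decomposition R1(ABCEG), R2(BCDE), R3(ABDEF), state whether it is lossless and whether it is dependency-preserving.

Lossless test (chase): Rows 1 and 2 agree on B; apply B→D and equate their D entries. Rows 1 and 2 agree on E; apply E→G and equate their G entries. Rows 1 and 3 agree on E; apply E→G and equate their G entries. No row becomes fully distinguished — the join is lossy.
Dependency preservation: every FD's attributes lie within a single fragment, so each can be enforced locally — preserved.

lossy but dependency-preserving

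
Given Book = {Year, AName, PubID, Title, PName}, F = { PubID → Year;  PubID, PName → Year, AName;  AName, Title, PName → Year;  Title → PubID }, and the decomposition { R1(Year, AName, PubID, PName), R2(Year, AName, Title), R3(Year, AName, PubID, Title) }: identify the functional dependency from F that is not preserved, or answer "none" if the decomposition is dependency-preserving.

none

PubID → Year lies within R1.
PubID, PName → Year, AName lies within R1.
AName, Title, PName → Year: restricted closure across fragments reaches Year.
Title → PubID lies within R3.
Every dependency is enforceable on the fragments, so the decomposition is dependency-preserving.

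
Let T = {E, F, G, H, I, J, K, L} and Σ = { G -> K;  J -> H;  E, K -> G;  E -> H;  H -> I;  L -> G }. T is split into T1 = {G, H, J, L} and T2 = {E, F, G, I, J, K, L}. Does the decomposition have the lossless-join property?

Yes

Common attributes: T1 ∩ T2 = {G, J, L}.
Closure of {G, J, L}: G → K applies, adding K; J → H applies, adding H; H → I applies, adding I. So (G, J, L)⁺ = {G, H, I, J, K, L}.
This closure contains every attribute of T1, so T1 ∩ T2 → T1. The join is lossless.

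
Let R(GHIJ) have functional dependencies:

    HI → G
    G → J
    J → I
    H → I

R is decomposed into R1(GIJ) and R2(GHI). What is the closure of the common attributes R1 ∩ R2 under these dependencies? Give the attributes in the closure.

GIJ

R1 ∩ R2 = {GI}.
G → J applies, adding J
Closure: {GIJ}.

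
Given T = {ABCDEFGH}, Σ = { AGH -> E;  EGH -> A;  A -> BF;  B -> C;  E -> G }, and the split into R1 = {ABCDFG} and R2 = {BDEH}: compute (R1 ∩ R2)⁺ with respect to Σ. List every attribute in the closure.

R1 ∩ R2 = {BD}.
B → C applies, adding C
Closure: {BCD}.

BCD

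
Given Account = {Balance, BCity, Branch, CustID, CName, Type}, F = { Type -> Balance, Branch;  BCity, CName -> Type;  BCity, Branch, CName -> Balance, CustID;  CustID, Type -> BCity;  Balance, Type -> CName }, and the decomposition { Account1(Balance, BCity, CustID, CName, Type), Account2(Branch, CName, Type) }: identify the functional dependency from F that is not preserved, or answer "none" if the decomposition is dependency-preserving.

Type → Balance, Branch: restricted closure across fragments reaches Balance, Branch.
BCity, CName → Type lies within Account1.
BCity, Branch, CName → Balance, CustID: restricted closure across fragments reaches Balance, CustID.
CustID, Type → BCity lies within Account1.
Balance, Type → CName lies within Account1.
Every dependency is enforceable on the fragments, so the decomposition is dependency-preserving.

none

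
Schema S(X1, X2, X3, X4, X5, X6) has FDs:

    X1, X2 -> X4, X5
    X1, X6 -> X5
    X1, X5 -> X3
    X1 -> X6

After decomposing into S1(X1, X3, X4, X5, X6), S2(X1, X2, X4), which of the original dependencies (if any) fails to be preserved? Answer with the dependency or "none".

none

X1, X2 → X4, X5: restricted closure across fragments reaches X4, X5.
X1, X6 → X5 lies within S1.
X1, X5 → X3 lies within S1.
X1 → X6 lies within S1.
Every dependency is enforceable on the fragments, so the decomposition is dependency-preserving.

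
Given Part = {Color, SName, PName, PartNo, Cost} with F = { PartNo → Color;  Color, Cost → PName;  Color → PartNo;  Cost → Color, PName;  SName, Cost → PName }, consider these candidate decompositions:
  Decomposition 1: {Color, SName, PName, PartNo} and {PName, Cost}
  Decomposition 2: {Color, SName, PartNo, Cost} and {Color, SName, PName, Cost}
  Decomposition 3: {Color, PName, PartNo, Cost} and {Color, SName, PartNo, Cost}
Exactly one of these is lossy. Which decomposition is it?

Decomposition 1

Decomposition 1: common = {PName}, closure = {PName} → lossy.
Decomposition 2: common = {Color, SName, Cost}, closure = {Color, SName, PName, PartNo, Cost} → lossless.
Decomposition 3: common = {Color, PartNo, Cost}, closure = {Color, PName, PartNo, Cost} → lossless.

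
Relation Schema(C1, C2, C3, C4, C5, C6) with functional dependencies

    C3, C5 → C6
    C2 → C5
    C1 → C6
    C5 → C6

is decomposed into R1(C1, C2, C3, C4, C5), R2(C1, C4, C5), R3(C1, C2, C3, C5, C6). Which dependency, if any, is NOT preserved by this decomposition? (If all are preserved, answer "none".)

C3, C5 → C6 lies within R3.
C2 → C5 lies within R1.
C1 → C6 lies within R3.
C5 → C6 lies within R3.
Every dependency is enforceable on the fragments, so the decomposition is dependency-preserving.

none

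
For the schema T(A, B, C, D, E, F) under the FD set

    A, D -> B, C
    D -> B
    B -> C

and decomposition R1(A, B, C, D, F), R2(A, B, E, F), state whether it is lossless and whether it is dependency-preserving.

Lossless test: (A, B, F)⁺ = {A, B, C, F}, which is a superkey of neither fragment — lossy.
Dependency preservation: every FD's attributes lie within a single fragment, so each can be enforced locally — preserved.

lossy but dependency-preserving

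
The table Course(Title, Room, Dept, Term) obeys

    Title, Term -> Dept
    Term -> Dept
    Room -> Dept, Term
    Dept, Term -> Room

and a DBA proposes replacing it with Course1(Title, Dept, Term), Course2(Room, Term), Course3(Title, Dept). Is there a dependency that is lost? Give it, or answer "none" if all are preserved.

none

Title, Term → Dept lies within Course1.
Term → Dept lies within Course1.
Room → Dept, Term: restricted closure across fragments reaches Dept, Term.
Dept, Term → Room: restricted closure across fragments reaches Room.
Every dependency is enforceable on the fragments, so the decomposition is dependency-preserving.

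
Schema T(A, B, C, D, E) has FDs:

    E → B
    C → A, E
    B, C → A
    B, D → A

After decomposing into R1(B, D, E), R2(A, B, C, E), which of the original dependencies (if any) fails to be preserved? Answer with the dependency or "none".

B, D → A

Check B, D → A: no single fragment contains all of {A, B, D}, and the restricted closure of {B, D} across the fragments never reaches {A}.
E → B is preserved.
C → A, E is preserved.
B, C → A is preserved.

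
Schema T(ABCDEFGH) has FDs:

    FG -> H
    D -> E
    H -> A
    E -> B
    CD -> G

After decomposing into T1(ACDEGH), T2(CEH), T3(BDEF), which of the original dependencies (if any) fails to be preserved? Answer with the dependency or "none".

Check FG → H: no single fragment contains all of {FGH}, and the restricted closure of {FG} across the fragments never reaches {H}.
D → E is preserved.
H → A is preserved.
E → B is preserved.
CD → G is preserved.

FG -> H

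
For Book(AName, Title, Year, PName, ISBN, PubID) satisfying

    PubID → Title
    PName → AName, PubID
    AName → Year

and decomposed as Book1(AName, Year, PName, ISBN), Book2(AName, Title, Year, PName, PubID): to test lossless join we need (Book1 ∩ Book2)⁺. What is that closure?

Book1 ∩ Book2 = {AName, Year, PName}.
PName → AName, PubID applies, adding PubID
PubID → Title applies, adding Title
Closure: {AName, Title, Year, PName, PubID}.

AName, Title, Year, PName, PubID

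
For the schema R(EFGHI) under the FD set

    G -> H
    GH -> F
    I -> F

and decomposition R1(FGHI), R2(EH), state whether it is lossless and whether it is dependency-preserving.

lossy but dependency-preserving

Lossless test: (H)⁺ = {H}, which is a superkey of neither fragment — lossy.
Dependency preservation: every FD's attributes lie within a single fragment, so each can be enforced locally — preserved.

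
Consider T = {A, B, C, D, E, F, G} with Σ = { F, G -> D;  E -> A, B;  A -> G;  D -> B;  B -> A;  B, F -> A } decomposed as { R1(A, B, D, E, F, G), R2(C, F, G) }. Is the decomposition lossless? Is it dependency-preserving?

lossy but dependency-preserving

Lossless test: (F, G)⁺ = {A, B, D, F, G}, which is a superkey of neither fragment — lossy.
Dependency preservation: every FD's attributes lie within a single fragment, so each can be enforced locally — preserved.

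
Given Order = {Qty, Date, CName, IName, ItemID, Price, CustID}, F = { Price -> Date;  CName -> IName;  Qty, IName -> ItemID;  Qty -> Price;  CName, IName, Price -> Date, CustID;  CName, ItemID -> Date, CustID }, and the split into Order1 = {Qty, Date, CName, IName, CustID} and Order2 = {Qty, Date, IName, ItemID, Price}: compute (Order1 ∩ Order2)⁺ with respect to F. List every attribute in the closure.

Order1 ∩ Order2 = {Qty, Date, IName}.
Qty, IName → ItemID applies, adding ItemID
Qty → Price applies, adding Price
Closure: {Qty, Date, IName, ItemID, Price}.

Qty, Date, IName, ItemID, Price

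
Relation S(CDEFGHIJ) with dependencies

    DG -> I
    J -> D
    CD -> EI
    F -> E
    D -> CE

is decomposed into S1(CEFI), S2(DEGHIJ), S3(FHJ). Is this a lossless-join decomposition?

No

Chase test. Columns are CDEFGHIJ; row i has aⱼ where attribute j ∈ Si, else bᵢⱼ.
Initial tableau (one row per fragment):
  row 1: a1 b12 a3 a4 b15 b16 a7 b18
  row 2: b21 a2 a3 b24 a5 a6 a7 a8
  row 3: b31 b32 b33 a4 b35 a6 b37 a8
Rows 2 and 3 agree on J; apply J→D and equate their D entries.
Rows 1 and 3 agree on F; apply F→E and equate their E entries.
Rows 2 and 3 agree on D; apply D→CE and equate their CE entries.
Rows 2 and 3 agree on CD; apply CD→EI and equate their EI entries.
No row becomes fully distinguished — the join is lossy.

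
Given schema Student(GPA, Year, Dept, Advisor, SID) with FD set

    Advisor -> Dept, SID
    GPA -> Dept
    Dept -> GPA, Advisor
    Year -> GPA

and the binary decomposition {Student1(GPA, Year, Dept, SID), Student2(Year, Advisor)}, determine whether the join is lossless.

Yes

Common attributes: Student1 ∩ Student2 = {Year}.
Closure of {Year}: Year → GPA applies, adding GPA; GPA → Dept applies, adding Dept; Dept → GPA, Advisor applies, adding Advisor; Advisor → Dept, SID applies, adding SID. So (Year)⁺ = {GPA, Year, Dept, Advisor, SID}.
This closure contains every attribute of Student1, so Student1 ∩ Student2 → Student1. The join is lossless.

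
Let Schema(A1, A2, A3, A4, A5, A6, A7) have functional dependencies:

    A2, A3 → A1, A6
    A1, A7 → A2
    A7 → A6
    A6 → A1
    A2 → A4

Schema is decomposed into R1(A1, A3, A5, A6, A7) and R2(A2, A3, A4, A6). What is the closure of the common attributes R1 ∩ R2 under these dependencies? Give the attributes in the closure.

R1 ∩ R2 = {A3, A6}.
A6 → A1 applies, adding A1
Closure: {A1, A3, A6}.

A1, A3, A6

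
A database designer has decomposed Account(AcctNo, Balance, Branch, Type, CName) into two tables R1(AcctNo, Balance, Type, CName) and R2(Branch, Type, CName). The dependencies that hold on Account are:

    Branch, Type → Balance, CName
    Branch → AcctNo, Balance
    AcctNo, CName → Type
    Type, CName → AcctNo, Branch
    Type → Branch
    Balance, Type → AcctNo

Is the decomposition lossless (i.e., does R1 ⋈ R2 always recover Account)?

Common attributes: R1 ∩ R2 = {Type, CName}.
Closure of {Type, CName}: Type, CName → AcctNo, Branch applies, adding AcctNo, Branch; Branch, Type → Balance, CName applies, adding Balance. So (Type, CName)⁺ = {AcctNo, Balance, Branch, Type, CName}.
This closure contains every attribute of R1, so R1 ∩ R2 → R1. The join is lossless.

Yes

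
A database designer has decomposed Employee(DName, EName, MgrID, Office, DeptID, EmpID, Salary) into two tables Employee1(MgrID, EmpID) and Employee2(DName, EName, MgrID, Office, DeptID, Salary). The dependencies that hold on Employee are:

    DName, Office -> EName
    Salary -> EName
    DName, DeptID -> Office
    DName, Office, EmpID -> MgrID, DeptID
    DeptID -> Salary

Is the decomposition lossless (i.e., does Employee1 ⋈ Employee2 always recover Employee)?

Common attributes: Employee1 ∩ Employee2 = {MgrID}.
No dependency enlarges {MgrID}, so (MgrID)⁺ = {MgrID}.
The closure contains neither all of Employee1 = {MgrID, EmpID} nor all of Employee2 = {DName, EName, MgrID, Office, DeptID, Salary}, so the common attributes are not a superkey of either fragment. The join is lossy.

No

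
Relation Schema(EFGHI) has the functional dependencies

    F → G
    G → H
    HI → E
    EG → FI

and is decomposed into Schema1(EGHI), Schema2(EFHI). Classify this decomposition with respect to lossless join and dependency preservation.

lossy and not dependency-preserving

Lossless test: (EHI)⁺ = {EHI}, which is a superkey of neither fragment — lossy.
Dependency preservation: the restricted closure of {F} across the fragments never reaches {G}, so F → G cannot be enforced without a join — not preserved.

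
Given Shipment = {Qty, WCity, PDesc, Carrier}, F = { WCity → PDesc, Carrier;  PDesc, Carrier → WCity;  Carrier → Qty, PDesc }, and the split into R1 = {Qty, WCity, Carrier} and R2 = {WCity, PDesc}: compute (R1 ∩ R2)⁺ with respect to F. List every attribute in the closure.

Qty, WCity, PDesc, Carrier

R1 ∩ R2 = {WCity}.
WCity → PDesc, Carrier applies, adding PDesc, Carrier
Carrier → Qty, PDesc applies, adding Qty
Closure: {Qty, WCity, PDesc, Carrier}.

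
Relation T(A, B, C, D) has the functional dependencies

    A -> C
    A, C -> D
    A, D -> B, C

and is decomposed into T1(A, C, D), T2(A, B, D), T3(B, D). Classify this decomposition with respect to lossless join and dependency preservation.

lossless and dependency-preserving

Lossless test (chase): Rows 1 and 2 agree on A; apply A→C and equate their C entries. Rows 1 and 2 agree on A, D; apply A, D→B, C and equate their B, C entries. Row 1 is now all distinguished symbols — the join is lossless.
Dependency preservation: A, D → B, C is not contained in any single fragment, but the restricted closure of its left-hand side across the fragments still reaches the right-hand side; the remaining FDs each lie inside some fragment. All dependencies are preserved.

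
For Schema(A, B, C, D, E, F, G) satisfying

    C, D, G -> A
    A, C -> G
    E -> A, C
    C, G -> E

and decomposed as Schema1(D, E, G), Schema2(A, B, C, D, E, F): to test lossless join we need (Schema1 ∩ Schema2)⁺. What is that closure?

Schema1 ∩ Schema2 = {D, E}.
E → A, C applies, adding A, C
A, C → G applies, adding G
Closure: {A, C, D, E, G}.

A, C, D, E, G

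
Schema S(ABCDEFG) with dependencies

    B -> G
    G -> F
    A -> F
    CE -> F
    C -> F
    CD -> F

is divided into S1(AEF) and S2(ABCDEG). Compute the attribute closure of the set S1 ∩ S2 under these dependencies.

S1 ∩ S2 = {AE}.
A → F applies, adding F
Closure: {AEF}.

AEF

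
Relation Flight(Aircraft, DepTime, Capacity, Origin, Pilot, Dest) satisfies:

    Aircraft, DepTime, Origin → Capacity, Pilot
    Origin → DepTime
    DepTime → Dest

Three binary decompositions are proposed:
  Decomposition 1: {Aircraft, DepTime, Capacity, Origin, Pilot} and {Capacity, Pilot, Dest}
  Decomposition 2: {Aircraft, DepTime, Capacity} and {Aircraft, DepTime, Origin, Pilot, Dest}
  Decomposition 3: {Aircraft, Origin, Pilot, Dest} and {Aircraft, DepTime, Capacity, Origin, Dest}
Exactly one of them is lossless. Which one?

Decomposition 1: common = {Capacity, Pilot}, closure = {Capacity, Pilot} → lossy.
Decomposition 2: common = {Aircraft, DepTime}, closure = {Aircraft, DepTime, Dest} → lossy.
Decomposition 3: common = {Aircraft, Origin, Dest}, closure = {Aircraft, DepTime, Capacity, Origin, Pilot, Dest} → lossless.

Decomposition 3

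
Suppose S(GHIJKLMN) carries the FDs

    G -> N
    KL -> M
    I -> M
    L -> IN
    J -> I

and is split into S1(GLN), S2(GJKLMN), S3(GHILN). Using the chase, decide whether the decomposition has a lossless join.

No

Chase test. Columns are GHIJKLMN; row i has aⱼ where attribute j ∈ Si, else bᵢⱼ.
Initial tableau (one row per fragment):
  row 1: a1 b12 b13 b14 b15 a6 b17 a8
  row 2: a1 b22 b23 a4 a5 a6 a7 a8
  row 3: a1 a2 a3 b34 b35 a6 b37 a8
Rows 1 and 2 agree on L; apply L→IN and equate their IN entries.
Rows 1 and 3 agree on L; apply L→IN and equate their IN entries.
Rows 1 and 2 agree on I; apply I→M and equate their M entries.
Rows 1 and 3 agree on I; apply I→M and equate their M entries.
No row becomes fully distinguished — the join is lossy.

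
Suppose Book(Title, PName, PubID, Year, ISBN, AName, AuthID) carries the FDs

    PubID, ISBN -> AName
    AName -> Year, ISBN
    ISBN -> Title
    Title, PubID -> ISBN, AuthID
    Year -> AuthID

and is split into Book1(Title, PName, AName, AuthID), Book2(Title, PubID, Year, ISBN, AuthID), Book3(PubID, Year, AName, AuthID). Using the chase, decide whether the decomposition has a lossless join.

No

Chase test. Columns are Title, PName, PubID, Year, ISBN, AName, AuthID; row i has aⱼ where attribute j ∈ Booki, else bᵢⱼ.
Initial tableau (one row per fragment):
  row 1: a1 a2 b13 b14 b15 a6 a7
  row 2: a1 b22 a3 a4 a5 b26 a7
  row 3: b31 b32 a3 a4 b35 a6 a7
Rows 1 and 3 agree on AName; apply AName→Year, ISBN and equate their Year, ISBN entries.
Rows 1 and 3 agree on ISBN; apply ISBN→Title and equate their Title entries.
Rows 2 and 3 agree on Title, PubID; apply Title, PubID→ISBN, AuthID and equate their ISBN, AuthID entries.
Rows 2 and 3 agree on PubID, ISBN; apply PubID, ISBN→AName and equate their AName entries.
No row becomes fully distinguished — the join is lossy.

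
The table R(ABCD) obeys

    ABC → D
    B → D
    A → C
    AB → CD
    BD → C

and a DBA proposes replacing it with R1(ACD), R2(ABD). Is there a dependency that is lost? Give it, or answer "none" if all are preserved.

BD → C

Check BD → C: no single fragment contains all of {BCD}, and the restricted closure of {BD} across the fragments never reaches {C}.
ABC → D is preserved.
B → D is preserved.
A → C is preserved.
AB → CD is preserved.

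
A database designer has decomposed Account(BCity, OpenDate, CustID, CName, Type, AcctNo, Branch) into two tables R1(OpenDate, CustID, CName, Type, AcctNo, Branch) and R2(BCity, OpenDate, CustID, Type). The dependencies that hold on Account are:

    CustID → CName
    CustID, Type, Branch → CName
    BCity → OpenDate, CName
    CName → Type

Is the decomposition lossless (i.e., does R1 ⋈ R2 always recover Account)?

No

Common attributes: R1 ∩ R2 = {OpenDate, CustID, Type}.
Closure of {OpenDate, CustID, Type}: CustID → CName applies, adding CName. So (OpenDate, CustID, Type)⁺ = {OpenDate, CustID, CName, Type}.
The closure contains neither all of R1 = {OpenDate, CustID, CName, Type, AcctNo, Branch} nor all of R2 = {BCity, OpenDate, CustID, Type}, so the common attributes are not a superkey of either fragment. The join is lossy.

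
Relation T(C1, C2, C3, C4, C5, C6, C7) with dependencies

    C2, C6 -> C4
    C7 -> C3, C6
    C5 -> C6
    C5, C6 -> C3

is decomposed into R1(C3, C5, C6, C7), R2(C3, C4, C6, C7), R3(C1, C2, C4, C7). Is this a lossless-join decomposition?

No

Chase test. Columns are C1, C2, C3, C4, C5, C6, C7; row i has aⱼ where attribute j ∈ Ri, else bᵢⱼ.
Initial tableau (one row per fragment):
  row 1: b11 b12 a3 b14 a5 a6 a7
  row 2: b21 b22 a3 a4 b25 a6 a7
  row 3: a1 a2 b33 a4 b35 b36 a7
Rows 1 and 3 agree on C7; apply C7→C3, C6 and equate their C3, C6 entries.
No row becomes fully distinguished — the join is lossy.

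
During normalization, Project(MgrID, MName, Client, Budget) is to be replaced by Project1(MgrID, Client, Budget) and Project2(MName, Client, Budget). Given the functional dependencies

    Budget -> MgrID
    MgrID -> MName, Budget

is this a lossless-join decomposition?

Common attributes: Project1 ∩ Project2 = {Client, Budget}.
Closure of {Client, Budget}: Budget → MgrID applies, adding MgrID; MgrID → MName, Budget applies, adding MName. So (Client, Budget)⁺ = {MgrID, MName, Client, Budget}.
This closure contains every attribute of Project1, so Project1 ∩ Project2 → Project1. The join is lossless.

Yes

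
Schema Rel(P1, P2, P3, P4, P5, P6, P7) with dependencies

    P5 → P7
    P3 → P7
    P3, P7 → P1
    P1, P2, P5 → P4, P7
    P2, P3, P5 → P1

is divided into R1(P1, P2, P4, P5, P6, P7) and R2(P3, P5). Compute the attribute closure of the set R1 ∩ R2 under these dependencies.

R1 ∩ R2 = {P5}.
P5 → P7 applies, adding P7
Closure: {P5, P7}.

P5, P7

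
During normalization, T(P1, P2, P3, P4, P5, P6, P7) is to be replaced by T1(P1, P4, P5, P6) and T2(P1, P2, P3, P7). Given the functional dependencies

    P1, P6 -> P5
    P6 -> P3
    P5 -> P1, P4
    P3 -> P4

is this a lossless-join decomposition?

No

Common attributes: T1 ∩ T2 = {P1}.
No dependency enlarges {P1}, so (P1)⁺ = {P1}.
The closure contains neither all of T1 = {P1, P4, P5, P6} nor all of T2 = {P1, P2, P3, P7}, so the common attributes are not a superkey of either fragment. The join is lossy.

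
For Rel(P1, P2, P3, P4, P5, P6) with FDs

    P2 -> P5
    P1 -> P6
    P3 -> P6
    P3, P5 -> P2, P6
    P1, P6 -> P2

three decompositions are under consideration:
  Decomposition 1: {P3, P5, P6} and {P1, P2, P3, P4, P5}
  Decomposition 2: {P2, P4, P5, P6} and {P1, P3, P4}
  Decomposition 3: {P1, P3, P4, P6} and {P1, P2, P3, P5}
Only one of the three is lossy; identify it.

Decomposition 1: common = {P3, P5}, closure = {P2, P3, P5, P6} → lossless.
Decomposition 2: common = {P4}, closure = {P4} → lossy.
Decomposition 3: common = {P1, P3}, closure = {P1, P2, P3, P5, P6} → lossless.

Decomposition 2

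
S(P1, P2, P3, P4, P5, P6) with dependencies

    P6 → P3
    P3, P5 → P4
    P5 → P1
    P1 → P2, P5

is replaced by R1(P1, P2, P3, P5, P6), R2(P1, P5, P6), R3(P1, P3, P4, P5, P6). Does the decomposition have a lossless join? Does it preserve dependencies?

Lossless test (chase): Rows 1 and 2 agree on P6; apply P6→P3 and equate their P3 entries. Rows 1 and 2 agree on P3, P5; apply P3, P5→P4 and equate their P4 entries. Rows 1 and 3 agree on P3, P5; apply P3, P5→P4 and equate their P4 entries. Rows 1 and 2 agree on P1; apply P1→P2, P5 and equate their P2, P5 entries. Rows 1 and 3 agree on P1; apply P1→P2, P5 and equate their P2, P5 entries. Row 1 is now all distinguished symbols — the join is lossless.
Dependency preservation: every FD's attributes lie within a single fragment, so each can be enforced locally — preserved.

lossless and dependency-preserving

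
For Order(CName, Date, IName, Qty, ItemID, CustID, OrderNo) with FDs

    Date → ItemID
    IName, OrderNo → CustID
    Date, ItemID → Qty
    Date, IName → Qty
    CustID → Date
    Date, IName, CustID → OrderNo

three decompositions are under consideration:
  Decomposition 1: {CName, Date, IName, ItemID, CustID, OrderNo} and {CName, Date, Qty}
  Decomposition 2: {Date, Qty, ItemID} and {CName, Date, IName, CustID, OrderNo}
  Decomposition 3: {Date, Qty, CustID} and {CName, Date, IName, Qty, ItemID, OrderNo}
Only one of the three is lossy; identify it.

Decomposition 1: common = {CName, Date}, closure = {CName, Date, Qty, ItemID} → lossless.
Decomposition 2: common = {Date}, closure = {Date, Qty, ItemID} → lossless.
Decomposition 3: common = {Date, Qty}, closure = {Date, Qty, ItemID} → lossy.

Decomposition 3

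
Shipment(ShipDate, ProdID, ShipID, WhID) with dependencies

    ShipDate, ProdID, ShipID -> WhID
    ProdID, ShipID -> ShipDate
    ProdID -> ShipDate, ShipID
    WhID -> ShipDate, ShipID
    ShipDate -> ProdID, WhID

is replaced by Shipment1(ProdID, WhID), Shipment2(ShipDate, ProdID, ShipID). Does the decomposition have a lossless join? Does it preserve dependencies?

lossless and dependency-preserving

Lossless test: (ProdID)⁺ = {ShipDate, ProdID, ShipID, WhID}, which contains all of one fragment — lossless.
Dependency preservation: ShipDate, ProdID, ShipID → WhID; WhID → ShipDate, ShipID; ShipDate → ProdID, WhID are not contained in any single fragment, but the restricted closure of each left-hand side across the fragments still reaches the right-hand side; the remaining FDs each lie inside some fragment. All dependencies are preserved.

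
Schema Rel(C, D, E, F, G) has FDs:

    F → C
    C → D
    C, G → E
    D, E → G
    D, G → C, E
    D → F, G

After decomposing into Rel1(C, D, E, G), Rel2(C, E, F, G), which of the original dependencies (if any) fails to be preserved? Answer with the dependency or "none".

none

F → C lies within Rel2.
C → D lies within Rel1.
C, G → E lies within Rel1.
D, E → G lies within Rel1.
D, G → C, E lies within Rel1.
D → F, G: restricted closure across fragments reaches F, G.
Every dependency is enforceable on the fragments, so the decomposition is dependency-preserving.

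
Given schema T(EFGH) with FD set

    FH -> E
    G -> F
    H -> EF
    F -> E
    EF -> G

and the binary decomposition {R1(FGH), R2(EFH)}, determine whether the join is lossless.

Common attributes: R1 ∩ R2 = {FH}.
Closure of {FH}: FH → E applies, adding E; EF → G applies, adding G. So (FH)⁺ = {EFGH}.
This closure contains every attribute of R1, so R1 ∩ R2 → R1. The join is lossless.

Yes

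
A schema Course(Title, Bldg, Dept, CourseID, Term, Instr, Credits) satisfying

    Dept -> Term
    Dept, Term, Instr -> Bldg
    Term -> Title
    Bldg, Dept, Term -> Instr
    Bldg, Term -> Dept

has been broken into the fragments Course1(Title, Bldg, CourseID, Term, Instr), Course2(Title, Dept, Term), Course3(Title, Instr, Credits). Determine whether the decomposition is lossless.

No

Chase test. Columns are Title, Bldg, Dept, CourseID, Term, Instr, Credits; row i has aⱼ where attribute j ∈ Coursei, else bᵢⱼ.
Initial tableau (one row per fragment):
  row 1: a1 a2 b13 a4 a5 a6 b17
  row 2: a1 b22 a3 b24 a5 b26 b27
  row 3: a1 b32 b33 b34 b35 a6 a7
No row becomes fully distinguished — the join is lossy.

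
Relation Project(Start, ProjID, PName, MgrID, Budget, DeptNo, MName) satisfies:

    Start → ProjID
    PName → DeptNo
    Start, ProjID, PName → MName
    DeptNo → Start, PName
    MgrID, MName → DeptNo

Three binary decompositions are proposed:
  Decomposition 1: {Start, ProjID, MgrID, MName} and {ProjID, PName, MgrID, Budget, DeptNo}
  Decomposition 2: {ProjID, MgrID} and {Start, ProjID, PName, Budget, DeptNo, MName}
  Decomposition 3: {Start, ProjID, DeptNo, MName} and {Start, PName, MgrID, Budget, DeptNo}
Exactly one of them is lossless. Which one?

Decomposition 1: common = {ProjID, MgrID}, closure = {ProjID, MgrID} → lossy.
Decomposition 2: common = {ProjID}, closure = {ProjID} → lossy.
Decomposition 3: common = {Start, DeptNo}, closure = {Start, ProjID, PName, DeptNo, MName} → lossless.

Decomposition 3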